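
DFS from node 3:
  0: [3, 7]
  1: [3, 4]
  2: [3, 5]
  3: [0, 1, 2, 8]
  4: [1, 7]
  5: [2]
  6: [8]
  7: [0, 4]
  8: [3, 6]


Visit 3, push [8, 2, 1, 0]
Visit 0, push [7]
Visit 7, push [4]
Visit 4, push [1]
Visit 1, push []
Visit 2, push [5]
Visit 5, push []
Visit 8, push [6]
Visit 6, push []

DFS order: [3, 0, 7, 4, 1, 2, 5, 8, 6]


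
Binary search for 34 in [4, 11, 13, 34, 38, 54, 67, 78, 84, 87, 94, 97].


Step 1: lo=0, hi=11, mid=5, val=54
Step 2: lo=0, hi=4, mid=2, val=13
Step 3: lo=3, hi=4, mid=3, val=34

Found at index 3


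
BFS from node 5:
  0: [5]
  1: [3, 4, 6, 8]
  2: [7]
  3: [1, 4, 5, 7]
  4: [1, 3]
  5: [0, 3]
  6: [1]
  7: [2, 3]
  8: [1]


Visit 5, enqueue [0, 3]
Visit 0, enqueue []
Visit 3, enqueue [1, 4, 7]
Visit 1, enqueue [6, 8]
Visit 4, enqueue []
Visit 7, enqueue [2]
Visit 6, enqueue []
Visit 8, enqueue []
Visit 2, enqueue []

BFS order: [5, 0, 3, 1, 4, 7, 6, 8, 2]


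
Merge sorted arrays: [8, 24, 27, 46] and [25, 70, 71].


Take 8 from A
Take 24 from A
Take 25 from B
Take 27 from A
Take 46 from A

Merged: [8, 24, 25, 27, 46, 70, 71]


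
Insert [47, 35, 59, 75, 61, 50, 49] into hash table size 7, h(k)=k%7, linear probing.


Insert 47: h=5 -> slot 5
Insert 35: h=0 -> slot 0
Insert 59: h=3 -> slot 3
Insert 75: h=5, 1 probes -> slot 6
Insert 61: h=5, 3 probes -> slot 1
Insert 50: h=1, 1 probes -> slot 2
Insert 49: h=0, 4 probes -> slot 4

Table: [35, 61, 50, 59, 49, 47, 75]


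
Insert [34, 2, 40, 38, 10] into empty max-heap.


Insert 34: [34]
Insert 2: [34, 2]
Insert 40: [40, 2, 34]
Insert 38: [40, 38, 34, 2]
Insert 10: [40, 38, 34, 2, 10]

Final heap: [40, 38, 34, 2, 10]


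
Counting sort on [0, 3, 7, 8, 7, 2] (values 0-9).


Input: [0, 3, 7, 8, 7, 2]
Counts: [1, 0, 1, 1, 0, 0, 0, 2, 1, 0]

Sorted: [0, 2, 3, 7, 7, 8]


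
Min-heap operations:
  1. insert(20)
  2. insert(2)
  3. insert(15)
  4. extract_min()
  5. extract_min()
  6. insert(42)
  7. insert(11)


insert(20) -> [20]
insert(2) -> [2, 20]
insert(15) -> [2, 20, 15]
extract_min()->2, [15, 20]
extract_min()->15, [20]
insert(42) -> [20, 42]
insert(11) -> [11, 42, 20]

Final heap: [11, 42, 20]


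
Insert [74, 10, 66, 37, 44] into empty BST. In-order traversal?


Insert 74: root
Insert 10: L from 74
Insert 66: L from 74 -> R from 10
Insert 37: L from 74 -> R from 10 -> L from 66
Insert 44: L from 74 -> R from 10 -> L from 66 -> R from 37

In-order: [10, 37, 44, 66, 74]


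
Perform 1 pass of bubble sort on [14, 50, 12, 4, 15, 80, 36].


Initial: [14, 50, 12, 4, 15, 80, 36]
Pass 1: [14, 12, 4, 15, 50, 36, 80] (4 swaps)

After 1 pass: [14, 12, 4, 15, 50, 36, 80]


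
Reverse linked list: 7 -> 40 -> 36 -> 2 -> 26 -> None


Step 1: curr=7, set curr.next=prev(None) | reversed so far: 7
Step 2: curr=40, set curr.next=prev(7) | reversed so far: 40 -> 7
Step 3: curr=36, set curr.next=prev(40) | reversed so far: 36 -> 40 -> 7
Step 4: curr=2, set curr.next=prev(36) | reversed so far: 2 -> 36 -> 40 -> 7
Step 5: curr=26, set curr.next=prev(2) | reversed so far: 26 -> 2 -> 36 -> 40 -> 7

26 -> 2 -> 36 -> 40 -> 7 -> None


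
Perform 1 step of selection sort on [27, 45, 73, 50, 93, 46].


Initial: [27, 45, 73, 50, 93, 46]
Step 1: min=27 at 0
  Swap: [27, 45, 73, 50, 93, 46]

After 1 step: [27, 45, 73, 50, 93, 46]


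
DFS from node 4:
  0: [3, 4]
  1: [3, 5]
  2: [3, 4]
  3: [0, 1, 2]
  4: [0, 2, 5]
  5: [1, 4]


Visit 4, push [5, 2, 0]
Visit 0, push [3]
Visit 3, push [2, 1]
Visit 1, push [5]
Visit 5, push []
Visit 2, push []

DFS order: [4, 0, 3, 1, 5, 2]


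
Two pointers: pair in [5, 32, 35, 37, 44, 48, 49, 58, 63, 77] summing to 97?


lo=0(5)+hi=9(77)=82
lo=1(32)+hi=9(77)=109
lo=1(32)+hi=8(63)=95
lo=2(35)+hi=8(63)=98
lo=2(35)+hi=7(58)=93
lo=3(37)+hi=7(58)=95
lo=4(44)+hi=7(58)=102
lo=4(44)+hi=6(49)=93
lo=5(48)+hi=6(49)=97

Yes: 48+49=97


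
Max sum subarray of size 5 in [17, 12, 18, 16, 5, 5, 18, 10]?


[0:5]: 68
[1:6]: 56
[2:7]: 62
[3:8]: 54

Max: 68 at [0:5]


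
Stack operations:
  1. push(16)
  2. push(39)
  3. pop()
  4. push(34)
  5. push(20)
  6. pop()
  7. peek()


push(16) -> [16]
push(39) -> [16, 39]
pop()->39, [16]
push(34) -> [16, 34]
push(20) -> [16, 34, 20]
pop()->20, [16, 34]
peek()->34

Final stack: [16, 34]


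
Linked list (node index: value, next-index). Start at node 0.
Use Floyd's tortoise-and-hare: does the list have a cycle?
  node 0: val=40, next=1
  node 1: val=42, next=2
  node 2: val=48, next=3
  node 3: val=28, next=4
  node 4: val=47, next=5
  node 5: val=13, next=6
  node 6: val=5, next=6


Floyd's tortoise (slow, +1) and hare (fast, +2):
  init: slow=0, fast=0
  step 1: slow=1, fast=2
  step 2: slow=2, fast=4
  step 3: slow=3, fast=6
  step 4: slow=4, fast=6
  step 5: slow=5, fast=6
  step 6: slow=6, fast=6
  slow == fast at node 6: cycle detected

Cycle: yes


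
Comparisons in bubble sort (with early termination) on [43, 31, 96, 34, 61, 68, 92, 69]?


Algorithm: bubble sort (with early termination)
Input: [43, 31, 96, 34, 61, 68, 92, 69]
Sorted: [31, 34, 43, 61, 68, 69, 92, 96]

18


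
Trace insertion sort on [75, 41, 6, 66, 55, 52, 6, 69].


Initial: [75, 41, 6, 66, 55, 52, 6, 69]
Insert 41: [41, 75, 6, 66, 55, 52, 6, 69]
Insert 6: [6, 41, 75, 66, 55, 52, 6, 69]
Insert 66: [6, 41, 66, 75, 55, 52, 6, 69]
Insert 55: [6, 41, 55, 66, 75, 52, 6, 69]
Insert 52: [6, 41, 52, 55, 66, 75, 6, 69]
Insert 6: [6, 6, 41, 52, 55, 66, 75, 69]
Insert 69: [6, 6, 41, 52, 55, 66, 69, 75]

Sorted: [6, 6, 41, 52, 55, 66, 69, 75]


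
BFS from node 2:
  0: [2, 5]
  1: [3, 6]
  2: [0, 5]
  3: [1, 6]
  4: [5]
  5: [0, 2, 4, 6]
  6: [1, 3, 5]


Visit 2, enqueue [0, 5]
Visit 0, enqueue []
Visit 5, enqueue [4, 6]
Visit 4, enqueue []
Visit 6, enqueue [1, 3]
Visit 1, enqueue []
Visit 3, enqueue []

BFS order: [2, 0, 5, 4, 6, 1, 3]


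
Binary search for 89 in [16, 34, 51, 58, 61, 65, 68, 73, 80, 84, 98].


Step 1: lo=0, hi=10, mid=5, val=65
Step 2: lo=6, hi=10, mid=8, val=80
Step 3: lo=9, hi=10, mid=9, val=84
Step 4: lo=10, hi=10, mid=10, val=98

Not found


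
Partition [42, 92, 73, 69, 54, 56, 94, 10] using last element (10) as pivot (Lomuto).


Pivot: 10
Place pivot at 0: [10, 92, 73, 69, 54, 56, 94, 42]

Partitioned: [10, 92, 73, 69, 54, 56, 94, 42]


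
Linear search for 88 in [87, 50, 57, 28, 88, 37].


i=0: 87!=88
i=1: 50!=88
i=2: 57!=88
i=3: 28!=88
i=4: 88==88 found!

Found at 4, 5 comps


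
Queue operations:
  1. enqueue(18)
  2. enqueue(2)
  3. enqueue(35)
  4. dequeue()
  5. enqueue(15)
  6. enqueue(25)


enqueue(18) -> [18]
enqueue(2) -> [18, 2]
enqueue(35) -> [18, 2, 35]
dequeue()->18, [2, 35]
enqueue(15) -> [2, 35, 15]
enqueue(25) -> [2, 35, 15, 25]

Final queue: [2, 35, 15, 25]


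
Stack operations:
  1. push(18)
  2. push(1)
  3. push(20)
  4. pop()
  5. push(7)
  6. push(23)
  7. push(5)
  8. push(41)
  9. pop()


push(18) -> [18]
push(1) -> [18, 1]
push(20) -> [18, 1, 20]
pop()->20, [18, 1]
push(7) -> [18, 1, 7]
push(23) -> [18, 1, 7, 23]
push(5) -> [18, 1, 7, 23, 5]
push(41) -> [18, 1, 7, 23, 5, 41]
pop()->41, [18, 1, 7, 23, 5]

Final stack: [18, 1, 7, 23, 5]


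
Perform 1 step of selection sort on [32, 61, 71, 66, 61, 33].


Initial: [32, 61, 71, 66, 61, 33]
Step 1: min=32 at 0
  Swap: [32, 61, 71, 66, 61, 33]

After 1 step: [32, 61, 71, 66, 61, 33]


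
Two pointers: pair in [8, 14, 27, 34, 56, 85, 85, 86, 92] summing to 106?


lo=0(8)+hi=8(92)=100
lo=1(14)+hi=8(92)=106

Yes: 14+92=106


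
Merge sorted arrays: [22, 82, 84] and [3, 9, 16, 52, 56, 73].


Take 3 from B
Take 9 from B
Take 16 from B
Take 22 from A
Take 52 from B
Take 56 from B
Take 73 from B

Merged: [3, 9, 16, 22, 52, 56, 73, 82, 84]


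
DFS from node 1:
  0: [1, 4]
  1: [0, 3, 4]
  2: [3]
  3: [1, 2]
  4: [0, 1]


Visit 1, push [4, 3, 0]
Visit 0, push [4]
Visit 4, push []
Visit 3, push [2]
Visit 2, push []

DFS order: [1, 0, 4, 3, 2]


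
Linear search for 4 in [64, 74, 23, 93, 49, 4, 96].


i=0: 64!=4
i=1: 74!=4
i=2: 23!=4
i=3: 93!=4
i=4: 49!=4
i=5: 4==4 found!

Found at 5, 6 comps


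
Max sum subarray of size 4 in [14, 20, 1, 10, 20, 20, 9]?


[0:4]: 45
[1:5]: 51
[2:6]: 51
[3:7]: 59

Max: 59 at [3:7]


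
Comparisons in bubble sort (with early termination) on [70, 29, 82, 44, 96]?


Algorithm: bubble sort (with early termination)
Input: [70, 29, 82, 44, 96]
Sorted: [29, 44, 70, 82, 96]

9


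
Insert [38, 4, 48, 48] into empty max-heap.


Insert 38: [38]
Insert 4: [38, 4]
Insert 48: [48, 4, 38]
Insert 48: [48, 48, 38, 4]

Final heap: [48, 48, 38, 4]


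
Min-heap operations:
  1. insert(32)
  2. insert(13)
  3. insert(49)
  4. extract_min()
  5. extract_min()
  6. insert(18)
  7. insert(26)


insert(32) -> [32]
insert(13) -> [13, 32]
insert(49) -> [13, 32, 49]
extract_min()->13, [32, 49]
extract_min()->32, [49]
insert(18) -> [18, 49]
insert(26) -> [18, 49, 26]

Final heap: [18, 49, 26]


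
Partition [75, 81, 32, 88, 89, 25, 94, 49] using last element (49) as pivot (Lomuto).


Pivot: 49
  32 <= 49: swap -> [32, 81, 75, 88, 89, 25, 94, 49]
  25 <= 49: swap -> [32, 25, 75, 88, 89, 81, 94, 49]
Place pivot at 2: [32, 25, 49, 88, 89, 81, 94, 75]

Partitioned: [32, 25, 49, 88, 89, 81, 94, 75]


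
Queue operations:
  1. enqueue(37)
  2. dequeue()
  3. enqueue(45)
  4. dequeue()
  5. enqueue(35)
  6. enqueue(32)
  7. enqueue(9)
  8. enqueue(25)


enqueue(37) -> [37]
dequeue()->37, []
enqueue(45) -> [45]
dequeue()->45, []
enqueue(35) -> [35]
enqueue(32) -> [35, 32]
enqueue(9) -> [35, 32, 9]
enqueue(25) -> [35, 32, 9, 25]

Final queue: [35, 32, 9, 25]


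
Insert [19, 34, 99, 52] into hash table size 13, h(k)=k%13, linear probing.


Insert 19: h=6 -> slot 6
Insert 34: h=8 -> slot 8
Insert 99: h=8, 1 probes -> slot 9
Insert 52: h=0 -> slot 0

Table: [52, None, None, None, None, None, 19, None, 34, 99, None, None, None]


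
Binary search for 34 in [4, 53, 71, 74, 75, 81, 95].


Step 1: lo=0, hi=6, mid=3, val=74
Step 2: lo=0, hi=2, mid=1, val=53
Step 3: lo=0, hi=0, mid=0, val=4

Not found


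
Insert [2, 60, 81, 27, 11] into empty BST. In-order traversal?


Insert 2: root
Insert 60: R from 2
Insert 81: R from 2 -> R from 60
Insert 27: R from 2 -> L from 60
Insert 11: R from 2 -> L from 60 -> L from 27

In-order: [2, 11, 27, 60, 81]


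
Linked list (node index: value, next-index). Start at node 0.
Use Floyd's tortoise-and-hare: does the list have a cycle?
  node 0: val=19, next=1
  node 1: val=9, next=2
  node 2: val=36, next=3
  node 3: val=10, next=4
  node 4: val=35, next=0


Floyd's tortoise (slow, +1) and hare (fast, +2):
  init: slow=0, fast=0
  step 1: slow=1, fast=2
  step 2: slow=2, fast=4
  step 3: slow=3, fast=1
  step 4: slow=4, fast=3
  step 5: slow=0, fast=0
  slow == fast at node 0: cycle detected

Cycle: yes


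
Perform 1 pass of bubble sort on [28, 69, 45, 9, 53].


Initial: [28, 69, 45, 9, 53]
Pass 1: [28, 45, 9, 53, 69] (3 swaps)

After 1 pass: [28, 45, 9, 53, 69]


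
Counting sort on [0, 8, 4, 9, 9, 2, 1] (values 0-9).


Input: [0, 8, 4, 9, 9, 2, 1]
Counts: [1, 1, 1, 0, 1, 0, 0, 0, 1, 2]

Sorted: [0, 1, 2, 4, 8, 9, 9]


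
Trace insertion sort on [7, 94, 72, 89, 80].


Initial: [7, 94, 72, 89, 80]
Insert 94: [7, 94, 72, 89, 80]
Insert 72: [7, 72, 94, 89, 80]
Insert 89: [7, 72, 89, 94, 80]
Insert 80: [7, 72, 80, 89, 94]

Sorted: [7, 72, 80, 89, 94]


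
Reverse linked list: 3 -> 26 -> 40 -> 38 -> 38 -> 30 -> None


Step 1: curr=3, set curr.next=prev(None) | reversed so far: 3
Step 2: curr=26, set curr.next=prev(3) | reversed so far: 26 -> 3
Step 3: curr=40, set curr.next=prev(26) | reversed so far: 40 -> 26 -> 3
Step 4: curr=38, set curr.next=prev(40) | reversed so far: 38 -> 40 -> 26 -> 3
Step 5: curr=38, set curr.next=prev(38) | reversed so far: 38 -> 38 -> 40 -> 26 -> 3
Step 6: curr=30, set curr.next=prev(38) | reversed so far: 30 -> 38 -> 38 -> 40 -> 26 -> 3

30 -> 38 -> 38 -> 40 -> 26 -> 3 -> None


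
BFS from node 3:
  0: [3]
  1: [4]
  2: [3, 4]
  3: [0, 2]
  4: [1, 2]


Visit 3, enqueue [0, 2]
Visit 0, enqueue []
Visit 2, enqueue [4]
Visit 4, enqueue [1]
Visit 1, enqueue []

BFS order: [3, 0, 2, 4, 1]


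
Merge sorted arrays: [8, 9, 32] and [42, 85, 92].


Take 8 from A
Take 9 from A
Take 32 from A

Merged: [8, 9, 32, 42, 85, 92]


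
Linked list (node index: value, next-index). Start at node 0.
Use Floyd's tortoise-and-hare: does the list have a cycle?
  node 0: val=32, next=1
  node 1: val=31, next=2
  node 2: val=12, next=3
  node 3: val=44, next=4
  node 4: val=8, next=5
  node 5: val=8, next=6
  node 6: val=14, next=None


Floyd's tortoise (slow, +1) and hare (fast, +2):
  init: slow=0, fast=0
  step 1: slow=1, fast=2
  step 2: slow=2, fast=4
  step 3: slow=3, fast=6
  step 4: fast -> None, no cycle

Cycle: no


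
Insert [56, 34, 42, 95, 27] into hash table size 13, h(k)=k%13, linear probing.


Insert 56: h=4 -> slot 4
Insert 34: h=8 -> slot 8
Insert 42: h=3 -> slot 3
Insert 95: h=4, 1 probes -> slot 5
Insert 27: h=1 -> slot 1

Table: [None, 27, None, 42, 56, 95, None, None, 34, None, None, None, None]


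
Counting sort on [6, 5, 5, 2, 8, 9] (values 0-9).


Input: [6, 5, 5, 2, 8, 9]
Counts: [0, 0, 1, 0, 0, 2, 1, 0, 1, 1]

Sorted: [2, 5, 5, 6, 8, 9]


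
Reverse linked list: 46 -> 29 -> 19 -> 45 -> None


Step 1: curr=46, set curr.next=prev(None) | reversed so far: 46
Step 2: curr=29, set curr.next=prev(46) | reversed so far: 29 -> 46
Step 3: curr=19, set curr.next=prev(29) | reversed so far: 19 -> 29 -> 46
Step 4: curr=45, set curr.next=prev(19) | reversed so far: 45 -> 19 -> 29 -> 46

45 -> 19 -> 29 -> 46 -> None


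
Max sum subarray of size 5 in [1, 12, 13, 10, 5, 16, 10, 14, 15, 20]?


[0:5]: 41
[1:6]: 56
[2:7]: 54
[3:8]: 55
[4:9]: 60
[5:10]: 75

Max: 75 at [5:10]


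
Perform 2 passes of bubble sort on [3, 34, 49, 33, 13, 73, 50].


Initial: [3, 34, 49, 33, 13, 73, 50]
Pass 1: [3, 34, 33, 13, 49, 50, 73] (3 swaps)
Pass 2: [3, 33, 13, 34, 49, 50, 73] (2 swaps)

After 2 passes: [3, 33, 13, 34, 49, 50, 73]


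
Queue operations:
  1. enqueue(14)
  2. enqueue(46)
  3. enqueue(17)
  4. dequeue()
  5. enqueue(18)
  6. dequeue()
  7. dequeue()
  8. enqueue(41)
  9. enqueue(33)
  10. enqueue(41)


enqueue(14) -> [14]
enqueue(46) -> [14, 46]
enqueue(17) -> [14, 46, 17]
dequeue()->14, [46, 17]
enqueue(18) -> [46, 17, 18]
dequeue()->46, [17, 18]
dequeue()->17, [18]
enqueue(41) -> [18, 41]
enqueue(33) -> [18, 41, 33]
enqueue(41) -> [18, 41, 33, 41]

Final queue: [18, 41, 33, 41]


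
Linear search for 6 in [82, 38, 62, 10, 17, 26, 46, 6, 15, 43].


i=0: 82!=6
i=1: 38!=6
i=2: 62!=6
i=3: 10!=6
i=4: 17!=6
i=5: 26!=6
i=6: 46!=6
i=7: 6==6 found!

Found at 7, 8 comps


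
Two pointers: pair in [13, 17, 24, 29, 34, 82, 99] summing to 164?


lo=0(13)+hi=6(99)=112
lo=1(17)+hi=6(99)=116
lo=2(24)+hi=6(99)=123
lo=3(29)+hi=6(99)=128
lo=4(34)+hi=6(99)=133
lo=5(82)+hi=6(99)=181

No pair found


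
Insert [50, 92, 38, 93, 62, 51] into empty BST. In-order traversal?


Insert 50: root
Insert 92: R from 50
Insert 38: L from 50
Insert 93: R from 50 -> R from 92
Insert 62: R from 50 -> L from 92
Insert 51: R from 50 -> L from 92 -> L from 62

In-order: [38, 50, 51, 62, 92, 93]


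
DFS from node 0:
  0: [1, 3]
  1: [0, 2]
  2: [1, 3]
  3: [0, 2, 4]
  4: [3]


Visit 0, push [3, 1]
Visit 1, push [2]
Visit 2, push [3]
Visit 3, push [4]
Visit 4, push []

DFS order: [0, 1, 2, 3, 4]


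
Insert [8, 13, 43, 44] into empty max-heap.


Insert 8: [8]
Insert 13: [13, 8]
Insert 43: [43, 8, 13]
Insert 44: [44, 43, 13, 8]

Final heap: [44, 43, 13, 8]


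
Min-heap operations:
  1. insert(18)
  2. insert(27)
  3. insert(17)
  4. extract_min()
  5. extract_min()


insert(18) -> [18]
insert(27) -> [18, 27]
insert(17) -> [17, 27, 18]
extract_min()->17, [18, 27]
extract_min()->18, [27]

Final heap: [27]


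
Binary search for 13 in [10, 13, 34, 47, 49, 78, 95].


Step 1: lo=0, hi=6, mid=3, val=47
Step 2: lo=0, hi=2, mid=1, val=13

Found at index 1


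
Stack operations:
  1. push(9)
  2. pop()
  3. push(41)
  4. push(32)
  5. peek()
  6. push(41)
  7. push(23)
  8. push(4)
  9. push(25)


push(9) -> [9]
pop()->9, []
push(41) -> [41]
push(32) -> [41, 32]
peek()->32
push(41) -> [41, 32, 41]
push(23) -> [41, 32, 41, 23]
push(4) -> [41, 32, 41, 23, 4]
push(25) -> [41, 32, 41, 23, 4, 25]

Final stack: [41, 32, 41, 23, 4, 25]


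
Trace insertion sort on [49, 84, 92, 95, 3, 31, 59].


Initial: [49, 84, 92, 95, 3, 31, 59]
Insert 84: [49, 84, 92, 95, 3, 31, 59]
Insert 92: [49, 84, 92, 95, 3, 31, 59]
Insert 95: [49, 84, 92, 95, 3, 31, 59]
Insert 3: [3, 49, 84, 92, 95, 31, 59]
Insert 31: [3, 31, 49, 84, 92, 95, 59]
Insert 59: [3, 31, 49, 59, 84, 92, 95]

Sorted: [3, 31, 49, 59, 84, 92, 95]


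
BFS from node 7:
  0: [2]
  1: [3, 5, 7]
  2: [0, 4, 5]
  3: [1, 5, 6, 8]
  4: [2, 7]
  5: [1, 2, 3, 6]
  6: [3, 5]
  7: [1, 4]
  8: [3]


Visit 7, enqueue [1, 4]
Visit 1, enqueue [3, 5]
Visit 4, enqueue [2]
Visit 3, enqueue [6, 8]
Visit 5, enqueue []
Visit 2, enqueue [0]
Visit 6, enqueue []
Visit 8, enqueue []
Visit 0, enqueue []

BFS order: [7, 1, 4, 3, 5, 2, 6, 8, 0]


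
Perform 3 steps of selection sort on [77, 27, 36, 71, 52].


Initial: [77, 27, 36, 71, 52]
Step 1: min=27 at 1
  Swap: [27, 77, 36, 71, 52]
Step 2: min=36 at 2
  Swap: [27, 36, 77, 71, 52]
Step 3: min=52 at 4
  Swap: [27, 36, 52, 71, 77]

After 3 steps: [27, 36, 52, 71, 77]


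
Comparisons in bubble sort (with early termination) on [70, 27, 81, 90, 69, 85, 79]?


Algorithm: bubble sort (with early termination)
Input: [70, 27, 81, 90, 69, 85, 79]
Sorted: [27, 69, 70, 79, 81, 85, 90]

18


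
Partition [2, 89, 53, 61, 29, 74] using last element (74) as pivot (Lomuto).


Pivot: 74
  2 <= 74: advance i (no swap)
  53 <= 74: swap -> [2, 53, 89, 61, 29, 74]
  61 <= 74: swap -> [2, 53, 61, 89, 29, 74]
  29 <= 74: swap -> [2, 53, 61, 29, 89, 74]
Place pivot at 4: [2, 53, 61, 29, 74, 89]

Partitioned: [2, 53, 61, 29, 74, 89]


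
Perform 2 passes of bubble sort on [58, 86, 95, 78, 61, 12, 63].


Initial: [58, 86, 95, 78, 61, 12, 63]
Pass 1: [58, 86, 78, 61, 12, 63, 95] (4 swaps)
Pass 2: [58, 78, 61, 12, 63, 86, 95] (4 swaps)

After 2 passes: [58, 78, 61, 12, 63, 86, 95]


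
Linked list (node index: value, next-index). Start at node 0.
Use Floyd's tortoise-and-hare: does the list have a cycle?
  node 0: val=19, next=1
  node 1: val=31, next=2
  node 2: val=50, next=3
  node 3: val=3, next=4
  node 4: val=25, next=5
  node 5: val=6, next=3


Floyd's tortoise (slow, +1) and hare (fast, +2):
  init: slow=0, fast=0
  step 1: slow=1, fast=2
  step 2: slow=2, fast=4
  step 3: slow=3, fast=3
  slow == fast at node 3: cycle detected

Cycle: yes


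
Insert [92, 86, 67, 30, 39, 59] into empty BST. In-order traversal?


Insert 92: root
Insert 86: L from 92
Insert 67: L from 92 -> L from 86
Insert 30: L from 92 -> L from 86 -> L from 67
Insert 39: L from 92 -> L from 86 -> L from 67 -> R from 30
Insert 59: L from 92 -> L from 86 -> L from 67 -> R from 30 -> R from 39

In-order: [30, 39, 59, 67, 86, 92]


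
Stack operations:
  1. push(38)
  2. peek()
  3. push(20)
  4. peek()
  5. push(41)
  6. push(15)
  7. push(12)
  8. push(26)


push(38) -> [38]
peek()->38
push(20) -> [38, 20]
peek()->20
push(41) -> [38, 20, 41]
push(15) -> [38, 20, 41, 15]
push(12) -> [38, 20, 41, 15, 12]
push(26) -> [38, 20, 41, 15, 12, 26]

Final stack: [38, 20, 41, 15, 12, 26]


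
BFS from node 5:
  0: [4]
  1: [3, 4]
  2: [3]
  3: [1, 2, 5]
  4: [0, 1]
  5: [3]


Visit 5, enqueue [3]
Visit 3, enqueue [1, 2]
Visit 1, enqueue [4]
Visit 2, enqueue []
Visit 4, enqueue [0]
Visit 0, enqueue []

BFS order: [5, 3, 1, 2, 4, 0]


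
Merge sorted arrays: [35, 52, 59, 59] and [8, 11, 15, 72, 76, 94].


Take 8 from B
Take 11 from B
Take 15 from B
Take 35 from A
Take 52 from A
Take 59 from A
Take 59 from A

Merged: [8, 11, 15, 35, 52, 59, 59, 72, 76, 94]


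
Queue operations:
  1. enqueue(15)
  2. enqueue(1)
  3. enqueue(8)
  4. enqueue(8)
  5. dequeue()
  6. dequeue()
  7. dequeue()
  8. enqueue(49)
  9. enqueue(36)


enqueue(15) -> [15]
enqueue(1) -> [15, 1]
enqueue(8) -> [15, 1, 8]
enqueue(8) -> [15, 1, 8, 8]
dequeue()->15, [1, 8, 8]
dequeue()->1, [8, 8]
dequeue()->8, [8]
enqueue(49) -> [8, 49]
enqueue(36) -> [8, 49, 36]

Final queue: [8, 49, 36]


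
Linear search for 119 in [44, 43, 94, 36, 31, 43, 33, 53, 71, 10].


i=0: 44!=119
i=1: 43!=119
i=2: 94!=119
i=3: 36!=119
i=4: 31!=119
i=5: 43!=119
i=6: 33!=119
i=7: 53!=119
i=8: 71!=119
i=9: 10!=119

Not found, 10 comps


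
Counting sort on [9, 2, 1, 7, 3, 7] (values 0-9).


Input: [9, 2, 1, 7, 3, 7]
Counts: [0, 1, 1, 1, 0, 0, 0, 2, 0, 1]

Sorted: [1, 2, 3, 7, 7, 9]


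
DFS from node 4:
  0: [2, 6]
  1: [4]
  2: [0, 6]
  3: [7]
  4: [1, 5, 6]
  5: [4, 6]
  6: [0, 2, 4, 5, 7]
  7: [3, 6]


Visit 4, push [6, 5, 1]
Visit 1, push []
Visit 5, push [6]
Visit 6, push [7, 2, 0]
Visit 0, push [2]
Visit 2, push []
Visit 7, push [3]
Visit 3, push []

DFS order: [4, 1, 5, 6, 0, 2, 7, 3]


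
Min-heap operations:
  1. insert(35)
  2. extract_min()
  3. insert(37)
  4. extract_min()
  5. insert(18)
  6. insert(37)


insert(35) -> [35]
extract_min()->35, []
insert(37) -> [37]
extract_min()->37, []
insert(18) -> [18]
insert(37) -> [18, 37]

Final heap: [18, 37]


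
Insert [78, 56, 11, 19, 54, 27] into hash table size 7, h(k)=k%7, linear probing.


Insert 78: h=1 -> slot 1
Insert 56: h=0 -> slot 0
Insert 11: h=4 -> slot 4
Insert 19: h=5 -> slot 5
Insert 54: h=5, 1 probes -> slot 6
Insert 27: h=6, 3 probes -> slot 2

Table: [56, 78, 27, None, 11, 19, 54]


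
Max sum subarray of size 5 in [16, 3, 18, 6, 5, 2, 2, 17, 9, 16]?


[0:5]: 48
[1:6]: 34
[2:7]: 33
[3:8]: 32
[4:9]: 35
[5:10]: 46

Max: 48 at [0:5]


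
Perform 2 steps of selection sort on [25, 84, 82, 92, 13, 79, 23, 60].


Initial: [25, 84, 82, 92, 13, 79, 23, 60]
Step 1: min=13 at 4
  Swap: [13, 84, 82, 92, 25, 79, 23, 60]
Step 2: min=23 at 6
  Swap: [13, 23, 82, 92, 25, 79, 84, 60]

After 2 steps: [13, 23, 82, 92, 25, 79, 84, 60]


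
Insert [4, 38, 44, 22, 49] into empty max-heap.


Insert 4: [4]
Insert 38: [38, 4]
Insert 44: [44, 4, 38]
Insert 22: [44, 22, 38, 4]
Insert 49: [49, 44, 38, 4, 22]

Final heap: [49, 44, 38, 4, 22]


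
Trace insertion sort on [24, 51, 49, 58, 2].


Initial: [24, 51, 49, 58, 2]
Insert 51: [24, 51, 49, 58, 2]
Insert 49: [24, 49, 51, 58, 2]
Insert 58: [24, 49, 51, 58, 2]
Insert 2: [2, 24, 49, 51, 58]

Sorted: [2, 24, 49, 51, 58]


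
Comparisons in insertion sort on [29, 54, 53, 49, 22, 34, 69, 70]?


Algorithm: insertion sort
Input: [29, 54, 53, 49, 22, 34, 69, 70]
Sorted: [22, 29, 34, 49, 53, 54, 69, 70]

16


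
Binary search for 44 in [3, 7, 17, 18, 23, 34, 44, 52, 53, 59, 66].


Step 1: lo=0, hi=10, mid=5, val=34
Step 2: lo=6, hi=10, mid=8, val=53
Step 3: lo=6, hi=7, mid=6, val=44

Found at index 6


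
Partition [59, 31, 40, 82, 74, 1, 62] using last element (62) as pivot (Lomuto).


Pivot: 62
  59 <= 62: advance i (no swap)
  31 <= 62: advance i (no swap)
  40 <= 62: advance i (no swap)
  1 <= 62: swap -> [59, 31, 40, 1, 74, 82, 62]
Place pivot at 4: [59, 31, 40, 1, 62, 82, 74]

Partitioned: [59, 31, 40, 1, 62, 82, 74]


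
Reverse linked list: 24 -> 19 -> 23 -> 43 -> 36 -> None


Step 1: curr=24, set curr.next=prev(None) | reversed so far: 24
Step 2: curr=19, set curr.next=prev(24) | reversed so far: 19 -> 24
Step 3: curr=23, set curr.next=prev(19) | reversed so far: 23 -> 19 -> 24
Step 4: curr=43, set curr.next=prev(23) | reversed so far: 43 -> 23 -> 19 -> 24
Step 5: curr=36, set curr.next=prev(43) | reversed so far: 36 -> 43 -> 23 -> 19 -> 24

36 -> 43 -> 23 -> 19 -> 24 -> None


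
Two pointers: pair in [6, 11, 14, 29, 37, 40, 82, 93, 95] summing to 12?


lo=0(6)+hi=8(95)=101
lo=0(6)+hi=7(93)=99
lo=0(6)+hi=6(82)=88
lo=0(6)+hi=5(40)=46
lo=0(6)+hi=4(37)=43
lo=0(6)+hi=3(29)=35
lo=0(6)+hi=2(14)=20
lo=0(6)+hi=1(11)=17

No pair found


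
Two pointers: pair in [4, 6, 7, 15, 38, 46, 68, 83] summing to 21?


lo=0(4)+hi=7(83)=87
lo=0(4)+hi=6(68)=72
lo=0(4)+hi=5(46)=50
lo=0(4)+hi=4(38)=42
lo=0(4)+hi=3(15)=19
lo=1(6)+hi=3(15)=21

Yes: 6+15=21


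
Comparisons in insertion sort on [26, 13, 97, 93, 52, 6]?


Algorithm: insertion sort
Input: [26, 13, 97, 93, 52, 6]
Sorted: [6, 13, 26, 52, 93, 97]

12


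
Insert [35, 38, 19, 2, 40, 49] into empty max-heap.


Insert 35: [35]
Insert 38: [38, 35]
Insert 19: [38, 35, 19]
Insert 2: [38, 35, 19, 2]
Insert 40: [40, 38, 19, 2, 35]
Insert 49: [49, 38, 40, 2, 35, 19]

Final heap: [49, 38, 40, 2, 35, 19]


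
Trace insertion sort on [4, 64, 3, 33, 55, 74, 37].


Initial: [4, 64, 3, 33, 55, 74, 37]
Insert 64: [4, 64, 3, 33, 55, 74, 37]
Insert 3: [3, 4, 64, 33, 55, 74, 37]
Insert 33: [3, 4, 33, 64, 55, 74, 37]
Insert 55: [3, 4, 33, 55, 64, 74, 37]
Insert 74: [3, 4, 33, 55, 64, 74, 37]
Insert 37: [3, 4, 33, 37, 55, 64, 74]

Sorted: [3, 4, 33, 37, 55, 64, 74]


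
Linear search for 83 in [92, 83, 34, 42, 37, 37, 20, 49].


i=0: 92!=83
i=1: 83==83 found!

Found at 1, 2 comps


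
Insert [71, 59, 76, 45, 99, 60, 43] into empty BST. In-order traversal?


Insert 71: root
Insert 59: L from 71
Insert 76: R from 71
Insert 45: L from 71 -> L from 59
Insert 99: R from 71 -> R from 76
Insert 60: L from 71 -> R from 59
Insert 43: L from 71 -> L from 59 -> L from 45

In-order: [43, 45, 59, 60, 71, 76, 99]


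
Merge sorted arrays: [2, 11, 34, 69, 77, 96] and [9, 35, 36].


Take 2 from A
Take 9 from B
Take 11 from A
Take 34 from A
Take 35 from B
Take 36 from B

Merged: [2, 9, 11, 34, 35, 36, 69, 77, 96]


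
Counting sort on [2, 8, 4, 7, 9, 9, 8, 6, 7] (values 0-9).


Input: [2, 8, 4, 7, 9, 9, 8, 6, 7]
Counts: [0, 0, 1, 0, 1, 0, 1, 2, 2, 2]

Sorted: [2, 4, 6, 7, 7, 8, 8, 9, 9]


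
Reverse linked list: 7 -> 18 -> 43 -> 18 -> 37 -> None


Step 1: curr=7, set curr.next=prev(None) | reversed so far: 7
Step 2: curr=18, set curr.next=prev(7) | reversed so far: 18 -> 7
Step 3: curr=43, set curr.next=prev(18) | reversed so far: 43 -> 18 -> 7
Step 4: curr=18, set curr.next=prev(43) | reversed so far: 18 -> 43 -> 18 -> 7
Step 5: curr=37, set curr.next=prev(18) | reversed so far: 37 -> 18 -> 43 -> 18 -> 7

37 -> 18 -> 43 -> 18 -> 7 -> None


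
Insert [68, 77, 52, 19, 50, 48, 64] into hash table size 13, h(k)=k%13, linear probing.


Insert 68: h=3 -> slot 3
Insert 77: h=12 -> slot 12
Insert 52: h=0 -> slot 0
Insert 19: h=6 -> slot 6
Insert 50: h=11 -> slot 11
Insert 48: h=9 -> slot 9
Insert 64: h=12, 2 probes -> slot 1

Table: [52, 64, None, 68, None, None, 19, None, None, 48, None, 50, 77]


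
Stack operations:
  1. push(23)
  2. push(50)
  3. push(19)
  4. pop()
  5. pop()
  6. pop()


push(23) -> [23]
push(50) -> [23, 50]
push(19) -> [23, 50, 19]
pop()->19, [23, 50]
pop()->50, [23]
pop()->23, []

Final stack: []


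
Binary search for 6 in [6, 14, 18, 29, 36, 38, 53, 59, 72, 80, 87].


Step 1: lo=0, hi=10, mid=5, val=38
Step 2: lo=0, hi=4, mid=2, val=18
Step 3: lo=0, hi=1, mid=0, val=6

Found at index 0


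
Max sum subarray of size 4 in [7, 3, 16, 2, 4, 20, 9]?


[0:4]: 28
[1:5]: 25
[2:6]: 42
[3:7]: 35

Max: 42 at [2:6]


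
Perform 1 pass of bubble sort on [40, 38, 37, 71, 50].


Initial: [40, 38, 37, 71, 50]
Pass 1: [38, 37, 40, 50, 71] (3 swaps)

After 1 pass: [38, 37, 40, 50, 71]


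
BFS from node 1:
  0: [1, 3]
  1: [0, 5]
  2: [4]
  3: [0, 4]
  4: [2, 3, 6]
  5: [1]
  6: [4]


Visit 1, enqueue [0, 5]
Visit 0, enqueue [3]
Visit 5, enqueue []
Visit 3, enqueue [4]
Visit 4, enqueue [2, 6]
Visit 2, enqueue []
Visit 6, enqueue []

BFS order: [1, 0, 5, 3, 4, 2, 6]


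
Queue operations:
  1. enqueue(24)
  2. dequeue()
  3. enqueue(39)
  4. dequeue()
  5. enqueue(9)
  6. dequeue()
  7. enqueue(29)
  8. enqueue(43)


enqueue(24) -> [24]
dequeue()->24, []
enqueue(39) -> [39]
dequeue()->39, []
enqueue(9) -> [9]
dequeue()->9, []
enqueue(29) -> [29]
enqueue(43) -> [29, 43]

Final queue: [29, 43]


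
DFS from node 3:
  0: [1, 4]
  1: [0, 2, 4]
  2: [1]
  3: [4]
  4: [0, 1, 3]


Visit 3, push [4]
Visit 4, push [1, 0]
Visit 0, push [1]
Visit 1, push [2]
Visit 2, push []

DFS order: [3, 4, 0, 1, 2]


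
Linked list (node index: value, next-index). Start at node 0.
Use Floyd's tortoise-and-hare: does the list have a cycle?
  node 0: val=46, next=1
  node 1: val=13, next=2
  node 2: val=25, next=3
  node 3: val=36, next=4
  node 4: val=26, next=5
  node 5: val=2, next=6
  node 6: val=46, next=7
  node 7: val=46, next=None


Floyd's tortoise (slow, +1) and hare (fast, +2):
  init: slow=0, fast=0
  step 1: slow=1, fast=2
  step 2: slow=2, fast=4
  step 3: slow=3, fast=6
  step 4: fast 6->7->None, no cycle

Cycle: no


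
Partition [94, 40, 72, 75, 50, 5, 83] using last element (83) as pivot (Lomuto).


Pivot: 83
  40 <= 83: swap -> [40, 94, 72, 75, 50, 5, 83]
  72 <= 83: swap -> [40, 72, 94, 75, 50, 5, 83]
  75 <= 83: swap -> [40, 72, 75, 94, 50, 5, 83]
  50 <= 83: swap -> [40, 72, 75, 50, 94, 5, 83]
  5 <= 83: swap -> [40, 72, 75, 50, 5, 94, 83]
Place pivot at 5: [40, 72, 75, 50, 5, 83, 94]

Partitioned: [40, 72, 75, 50, 5, 83, 94]


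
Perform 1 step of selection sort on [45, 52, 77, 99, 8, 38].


Initial: [45, 52, 77, 99, 8, 38]
Step 1: min=8 at 4
  Swap: [8, 52, 77, 99, 45, 38]

After 1 step: [8, 52, 77, 99, 45, 38]


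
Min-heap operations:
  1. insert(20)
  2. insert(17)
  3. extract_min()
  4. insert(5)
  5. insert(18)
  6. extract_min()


insert(20) -> [20]
insert(17) -> [17, 20]
extract_min()->17, [20]
insert(5) -> [5, 20]
insert(18) -> [5, 20, 18]
extract_min()->5, [18, 20]

Final heap: [18, 20]


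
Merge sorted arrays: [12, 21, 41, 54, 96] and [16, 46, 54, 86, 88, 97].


Take 12 from A
Take 16 from B
Take 21 from A
Take 41 from A
Take 46 from B
Take 54 from A
Take 54 from B
Take 86 from B
Take 88 from B
Take 96 from A

Merged: [12, 16, 21, 41, 46, 54, 54, 86, 88, 96, 97]


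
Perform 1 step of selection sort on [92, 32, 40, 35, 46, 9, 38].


Initial: [92, 32, 40, 35, 46, 9, 38]
Step 1: min=9 at 5
  Swap: [9, 32, 40, 35, 46, 92, 38]

After 1 step: [9, 32, 40, 35, 46, 92, 38]


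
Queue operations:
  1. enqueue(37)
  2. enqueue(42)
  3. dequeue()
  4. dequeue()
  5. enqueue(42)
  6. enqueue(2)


enqueue(37) -> [37]
enqueue(42) -> [37, 42]
dequeue()->37, [42]
dequeue()->42, []
enqueue(42) -> [42]
enqueue(2) -> [42, 2]

Final queue: [42, 2]


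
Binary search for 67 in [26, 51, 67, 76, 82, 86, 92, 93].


Step 1: lo=0, hi=7, mid=3, val=76
Step 2: lo=0, hi=2, mid=1, val=51
Step 3: lo=2, hi=2, mid=2, val=67

Found at index 2


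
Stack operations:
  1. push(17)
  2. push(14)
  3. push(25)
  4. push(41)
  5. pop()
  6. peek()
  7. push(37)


push(17) -> [17]
push(14) -> [17, 14]
push(25) -> [17, 14, 25]
push(41) -> [17, 14, 25, 41]
pop()->41, [17, 14, 25]
peek()->25
push(37) -> [17, 14, 25, 37]

Final stack: [17, 14, 25, 37]


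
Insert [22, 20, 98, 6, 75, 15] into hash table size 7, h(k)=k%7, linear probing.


Insert 22: h=1 -> slot 1
Insert 20: h=6 -> slot 6
Insert 98: h=0 -> slot 0
Insert 6: h=6, 3 probes -> slot 2
Insert 75: h=5 -> slot 5
Insert 15: h=1, 2 probes -> slot 3

Table: [98, 22, 6, 15, None, 75, 20]


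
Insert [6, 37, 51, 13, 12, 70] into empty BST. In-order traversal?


Insert 6: root
Insert 37: R from 6
Insert 51: R from 6 -> R from 37
Insert 13: R from 6 -> L from 37
Insert 12: R from 6 -> L from 37 -> L from 13
Insert 70: R from 6 -> R from 37 -> R from 51

In-order: [6, 12, 13, 37, 51, 70]


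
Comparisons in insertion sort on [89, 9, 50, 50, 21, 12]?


Algorithm: insertion sort
Input: [89, 9, 50, 50, 21, 12]
Sorted: [9, 12, 21, 50, 50, 89]

14


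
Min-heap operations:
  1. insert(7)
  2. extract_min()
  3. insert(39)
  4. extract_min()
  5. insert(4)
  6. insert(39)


insert(7) -> [7]
extract_min()->7, []
insert(39) -> [39]
extract_min()->39, []
insert(4) -> [4]
insert(39) -> [4, 39]

Final heap: [4, 39]


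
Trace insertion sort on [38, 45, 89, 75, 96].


Initial: [38, 45, 89, 75, 96]
Insert 45: [38, 45, 89, 75, 96]
Insert 89: [38, 45, 89, 75, 96]
Insert 75: [38, 45, 75, 89, 96]
Insert 96: [38, 45, 75, 89, 96]

Sorted: [38, 45, 75, 89, 96]


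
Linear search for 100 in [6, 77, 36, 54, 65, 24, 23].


i=0: 6!=100
i=1: 77!=100
i=2: 36!=100
i=3: 54!=100
i=4: 65!=100
i=5: 24!=100
i=6: 23!=100

Not found, 7 comps


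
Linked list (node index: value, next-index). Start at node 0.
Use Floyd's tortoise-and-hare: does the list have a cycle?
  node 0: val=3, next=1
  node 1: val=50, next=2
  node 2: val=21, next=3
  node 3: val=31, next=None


Floyd's tortoise (slow, +1) and hare (fast, +2):
  init: slow=0, fast=0
  step 1: slow=1, fast=2
  step 2: fast 2->3->None, no cycle

Cycle: no


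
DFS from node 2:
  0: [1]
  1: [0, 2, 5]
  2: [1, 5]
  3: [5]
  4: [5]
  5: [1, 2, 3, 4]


Visit 2, push [5, 1]
Visit 1, push [5, 0]
Visit 0, push []
Visit 5, push [4, 3]
Visit 3, push []
Visit 4, push []

DFS order: [2, 1, 0, 5, 3, 4]


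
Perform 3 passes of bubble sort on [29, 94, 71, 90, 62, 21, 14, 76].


Initial: [29, 94, 71, 90, 62, 21, 14, 76]
Pass 1: [29, 71, 90, 62, 21, 14, 76, 94] (6 swaps)
Pass 2: [29, 71, 62, 21, 14, 76, 90, 94] (4 swaps)
Pass 3: [29, 62, 21, 14, 71, 76, 90, 94] (3 swaps)

After 3 passes: [29, 62, 21, 14, 71, 76, 90, 94]


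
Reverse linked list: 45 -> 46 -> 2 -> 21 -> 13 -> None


Step 1: curr=45, set curr.next=prev(None) | reversed so far: 45
Step 2: curr=46, set curr.next=prev(45) | reversed so far: 46 -> 45
Step 3: curr=2, set curr.next=prev(46) | reversed so far: 2 -> 46 -> 45
Step 4: curr=21, set curr.next=prev(2) | reversed so far: 21 -> 2 -> 46 -> 45
Step 5: curr=13, set curr.next=prev(21) | reversed so far: 13 -> 21 -> 2 -> 46 -> 45

13 -> 21 -> 2 -> 46 -> 45 -> None


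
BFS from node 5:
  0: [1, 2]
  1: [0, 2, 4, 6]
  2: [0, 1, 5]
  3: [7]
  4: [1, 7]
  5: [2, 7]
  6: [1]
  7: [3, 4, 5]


Visit 5, enqueue [2, 7]
Visit 2, enqueue [0, 1]
Visit 7, enqueue [3, 4]
Visit 0, enqueue []
Visit 1, enqueue [6]
Visit 3, enqueue []
Visit 4, enqueue []
Visit 6, enqueue []

BFS order: [5, 2, 7, 0, 1, 3, 4, 6]


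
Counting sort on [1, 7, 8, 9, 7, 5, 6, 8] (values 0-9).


Input: [1, 7, 8, 9, 7, 5, 6, 8]
Counts: [0, 1, 0, 0, 0, 1, 1, 2, 2, 1]

Sorted: [1, 5, 6, 7, 7, 8, 8, 9]


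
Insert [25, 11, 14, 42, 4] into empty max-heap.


Insert 25: [25]
Insert 11: [25, 11]
Insert 14: [25, 11, 14]
Insert 42: [42, 25, 14, 11]
Insert 4: [42, 25, 14, 11, 4]

Final heap: [42, 25, 14, 11, 4]


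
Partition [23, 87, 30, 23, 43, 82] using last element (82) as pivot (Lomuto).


Pivot: 82
  23 <= 82: advance i (no swap)
  30 <= 82: swap -> [23, 30, 87, 23, 43, 82]
  23 <= 82: swap -> [23, 30, 23, 87, 43, 82]
  43 <= 82: swap -> [23, 30, 23, 43, 87, 82]
Place pivot at 4: [23, 30, 23, 43, 82, 87]

Partitioned: [23, 30, 23, 43, 82, 87]


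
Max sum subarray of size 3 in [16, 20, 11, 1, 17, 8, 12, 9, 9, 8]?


[0:3]: 47
[1:4]: 32
[2:5]: 29
[3:6]: 26
[4:7]: 37
[5:8]: 29
[6:9]: 30
[7:10]: 26

Max: 47 at [0:3]


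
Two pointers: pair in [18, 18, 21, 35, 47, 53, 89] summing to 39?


lo=0(18)+hi=6(89)=107
lo=0(18)+hi=5(53)=71
lo=0(18)+hi=4(47)=65
lo=0(18)+hi=3(35)=53
lo=0(18)+hi=2(21)=39

Yes: 18+21=39


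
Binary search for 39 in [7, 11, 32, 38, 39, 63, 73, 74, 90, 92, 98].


Step 1: lo=0, hi=10, mid=5, val=63
Step 2: lo=0, hi=4, mid=2, val=32
Step 3: lo=3, hi=4, mid=3, val=38
Step 4: lo=4, hi=4, mid=4, val=39

Found at index 4


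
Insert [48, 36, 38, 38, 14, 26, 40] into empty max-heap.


Insert 48: [48]
Insert 36: [48, 36]
Insert 38: [48, 36, 38]
Insert 38: [48, 38, 38, 36]
Insert 14: [48, 38, 38, 36, 14]
Insert 26: [48, 38, 38, 36, 14, 26]
Insert 40: [48, 38, 40, 36, 14, 26, 38]

Final heap: [48, 38, 40, 36, 14, 26, 38]


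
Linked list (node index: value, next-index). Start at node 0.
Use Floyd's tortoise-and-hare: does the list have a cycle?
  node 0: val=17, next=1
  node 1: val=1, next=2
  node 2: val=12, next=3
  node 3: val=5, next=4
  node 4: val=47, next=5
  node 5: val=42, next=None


Floyd's tortoise (slow, +1) and hare (fast, +2):
  init: slow=0, fast=0
  step 1: slow=1, fast=2
  step 2: slow=2, fast=4
  step 3: fast 4->5->None, no cycle

Cycle: no


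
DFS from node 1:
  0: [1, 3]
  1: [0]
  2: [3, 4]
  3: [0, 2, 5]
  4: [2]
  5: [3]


Visit 1, push [0]
Visit 0, push [3]
Visit 3, push [5, 2]
Visit 2, push [4]
Visit 4, push []
Visit 5, push []

DFS order: [1, 0, 3, 2, 4, 5]


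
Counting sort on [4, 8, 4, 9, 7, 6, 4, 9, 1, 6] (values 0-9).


Input: [4, 8, 4, 9, 7, 6, 4, 9, 1, 6]
Counts: [0, 1, 0, 0, 3, 0, 2, 1, 1, 2]

Sorted: [1, 4, 4, 4, 6, 6, 7, 8, 9, 9]


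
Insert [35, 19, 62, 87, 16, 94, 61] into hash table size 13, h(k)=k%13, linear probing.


Insert 35: h=9 -> slot 9
Insert 19: h=6 -> slot 6
Insert 62: h=10 -> slot 10
Insert 87: h=9, 2 probes -> slot 11
Insert 16: h=3 -> slot 3
Insert 94: h=3, 1 probes -> slot 4
Insert 61: h=9, 3 probes -> slot 12

Table: [None, None, None, 16, 94, None, 19, None, None, 35, 62, 87, 61]


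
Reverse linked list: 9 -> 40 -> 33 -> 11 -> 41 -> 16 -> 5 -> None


Step 1: curr=9, set curr.next=prev(None) | reversed so far: 9
Step 2: curr=40, set curr.next=prev(9) | reversed so far: 40 -> 9
Step 3: curr=33, set curr.next=prev(40) | reversed so far: 33 -> 40 -> 9
Step 4: curr=11, set curr.next=prev(33) | reversed so far: 11 -> 33 -> 40 -> 9
Step 5: curr=41, set curr.next=prev(11) | reversed so far: 41 -> 11 -> 33 -> 40 -> 9
Step 6: curr=16, set curr.next=prev(41) | reversed so far: 16 -> 41 -> 11 -> 33 -> 40 -> 9
Step 7: curr=5, set curr.next=prev(16) | reversed so far: 5 -> 16 -> 41 -> 11 -> 33 -> 40 -> 9

5 -> 16 -> 41 -> 11 -> 33 -> 40 -> 9 -> None


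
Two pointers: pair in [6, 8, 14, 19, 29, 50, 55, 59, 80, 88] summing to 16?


lo=0(6)+hi=9(88)=94
lo=0(6)+hi=8(80)=86
lo=0(6)+hi=7(59)=65
lo=0(6)+hi=6(55)=61
lo=0(6)+hi=5(50)=56
lo=0(6)+hi=4(29)=35
lo=0(6)+hi=3(19)=25
lo=0(6)+hi=2(14)=20
lo=0(6)+hi=1(8)=14

No pair found


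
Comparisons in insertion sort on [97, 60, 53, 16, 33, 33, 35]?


Algorithm: insertion sort
Input: [97, 60, 53, 16, 33, 33, 35]
Sorted: [16, 33, 33, 35, 53, 60, 97]

18


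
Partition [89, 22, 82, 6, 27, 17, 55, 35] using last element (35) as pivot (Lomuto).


Pivot: 35
  22 <= 35: swap -> [22, 89, 82, 6, 27, 17, 55, 35]
  6 <= 35: swap -> [22, 6, 82, 89, 27, 17, 55, 35]
  27 <= 35: swap -> [22, 6, 27, 89, 82, 17, 55, 35]
  17 <= 35: swap -> [22, 6, 27, 17, 82, 89, 55, 35]
Place pivot at 4: [22, 6, 27, 17, 35, 89, 55, 82]

Partitioned: [22, 6, 27, 17, 35, 89, 55, 82]


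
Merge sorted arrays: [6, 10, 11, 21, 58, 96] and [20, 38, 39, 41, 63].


Take 6 from A
Take 10 from A
Take 11 from A
Take 20 from B
Take 21 from A
Take 38 from B
Take 39 from B
Take 41 from B
Take 58 from A
Take 63 from B

Merged: [6, 10, 11, 20, 21, 38, 39, 41, 58, 63, 96]


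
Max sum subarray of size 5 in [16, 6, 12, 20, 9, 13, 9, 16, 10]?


[0:5]: 63
[1:6]: 60
[2:7]: 63
[3:8]: 67
[4:9]: 57

Max: 67 at [3:8]


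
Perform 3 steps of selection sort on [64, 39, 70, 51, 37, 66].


Initial: [64, 39, 70, 51, 37, 66]
Step 1: min=37 at 4
  Swap: [37, 39, 70, 51, 64, 66]
Step 2: min=39 at 1
  Swap: [37, 39, 70, 51, 64, 66]
Step 3: min=51 at 3
  Swap: [37, 39, 51, 70, 64, 66]

After 3 steps: [37, 39, 51, 70, 64, 66]


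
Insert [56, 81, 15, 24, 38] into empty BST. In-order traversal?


Insert 56: root
Insert 81: R from 56
Insert 15: L from 56
Insert 24: L from 56 -> R from 15
Insert 38: L from 56 -> R from 15 -> R from 24

In-order: [15, 24, 38, 56, 81]


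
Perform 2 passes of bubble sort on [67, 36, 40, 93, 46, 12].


Initial: [67, 36, 40, 93, 46, 12]
Pass 1: [36, 40, 67, 46, 12, 93] (4 swaps)
Pass 2: [36, 40, 46, 12, 67, 93] (2 swaps)

After 2 passes: [36, 40, 46, 12, 67, 93]
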